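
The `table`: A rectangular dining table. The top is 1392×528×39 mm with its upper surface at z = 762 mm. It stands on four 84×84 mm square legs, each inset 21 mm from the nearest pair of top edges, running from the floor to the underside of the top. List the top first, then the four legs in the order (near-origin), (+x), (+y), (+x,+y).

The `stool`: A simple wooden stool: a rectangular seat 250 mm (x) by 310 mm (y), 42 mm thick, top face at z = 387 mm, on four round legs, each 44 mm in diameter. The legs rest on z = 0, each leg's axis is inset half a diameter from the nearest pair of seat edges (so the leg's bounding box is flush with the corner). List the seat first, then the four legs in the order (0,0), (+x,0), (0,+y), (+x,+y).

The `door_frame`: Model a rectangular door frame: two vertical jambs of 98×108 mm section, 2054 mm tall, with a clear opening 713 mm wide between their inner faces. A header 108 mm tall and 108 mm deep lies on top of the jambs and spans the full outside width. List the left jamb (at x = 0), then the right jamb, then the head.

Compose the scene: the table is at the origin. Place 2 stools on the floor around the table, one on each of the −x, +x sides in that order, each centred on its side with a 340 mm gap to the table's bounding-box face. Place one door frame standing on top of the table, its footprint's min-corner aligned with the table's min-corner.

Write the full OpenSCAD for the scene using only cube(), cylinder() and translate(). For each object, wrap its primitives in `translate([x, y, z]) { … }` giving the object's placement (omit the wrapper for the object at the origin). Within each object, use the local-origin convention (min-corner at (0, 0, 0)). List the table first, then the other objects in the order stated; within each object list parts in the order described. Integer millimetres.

translate([0, 0, 723]) cube([1392, 528, 39]);
translate([21, 21, 0]) cube([84, 84, 723]);
translate([1287, 21, 0]) cube([84, 84, 723]);
translate([21, 423, 0]) cube([84, 84, 723]);
translate([1287, 423, 0]) cube([84, 84, 723]);
translate([-590, 109, 0]) {
  translate([0, 0, 345]) cube([250, 310, 42]);
  translate([22, 22, 0]) cylinder(h = 345, r = 22);
  translate([228, 22, 0]) cylinder(h = 345, r = 22);
  translate([22, 288, 0]) cylinder(h = 345, r = 22);
  translate([228, 288, 0]) cylinder(h = 345, r = 22);
}
translate([1732, 109, 0]) {
  translate([0, 0, 345]) cube([250, 310, 42]);
  translate([22, 22, 0]) cylinder(h = 345, r = 22);
  translate([228, 22, 0]) cylinder(h = 345, r = 22);
  translate([22, 288, 0]) cylinder(h = 345, r = 22);
  translate([228, 288, 0]) cylinder(h = 345, r = 22);
}
translate([0, 0, 762]) {
  cube([98, 108, 2054]);
  translate([811, 0, 0]) cube([98, 108, 2054]);
  translate([0, 0, 2054]) cube([909, 108, 108]);
}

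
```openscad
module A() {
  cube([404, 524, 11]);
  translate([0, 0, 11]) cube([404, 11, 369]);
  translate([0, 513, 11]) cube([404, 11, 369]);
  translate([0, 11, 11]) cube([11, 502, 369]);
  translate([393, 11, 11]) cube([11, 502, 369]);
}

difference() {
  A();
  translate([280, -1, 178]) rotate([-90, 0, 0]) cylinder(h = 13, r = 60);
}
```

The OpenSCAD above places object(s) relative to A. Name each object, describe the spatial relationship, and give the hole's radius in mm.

A is an open box. The open box has a circular hole through its front wall. The hole's radius is 60 mm.

The subtracted cylinder has r = 60 mm.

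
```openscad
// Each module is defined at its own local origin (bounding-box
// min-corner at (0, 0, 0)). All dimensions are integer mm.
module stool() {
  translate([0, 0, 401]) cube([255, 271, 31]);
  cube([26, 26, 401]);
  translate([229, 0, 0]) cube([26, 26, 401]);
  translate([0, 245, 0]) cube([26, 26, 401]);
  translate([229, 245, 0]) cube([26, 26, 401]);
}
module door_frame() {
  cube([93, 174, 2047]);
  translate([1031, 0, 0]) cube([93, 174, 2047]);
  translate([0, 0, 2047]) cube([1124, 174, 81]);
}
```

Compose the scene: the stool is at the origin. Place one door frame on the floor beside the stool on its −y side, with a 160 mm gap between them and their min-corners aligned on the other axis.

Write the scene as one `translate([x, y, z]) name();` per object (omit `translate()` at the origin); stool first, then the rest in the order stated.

stool();
translate([0, -334, 0]) door_frame();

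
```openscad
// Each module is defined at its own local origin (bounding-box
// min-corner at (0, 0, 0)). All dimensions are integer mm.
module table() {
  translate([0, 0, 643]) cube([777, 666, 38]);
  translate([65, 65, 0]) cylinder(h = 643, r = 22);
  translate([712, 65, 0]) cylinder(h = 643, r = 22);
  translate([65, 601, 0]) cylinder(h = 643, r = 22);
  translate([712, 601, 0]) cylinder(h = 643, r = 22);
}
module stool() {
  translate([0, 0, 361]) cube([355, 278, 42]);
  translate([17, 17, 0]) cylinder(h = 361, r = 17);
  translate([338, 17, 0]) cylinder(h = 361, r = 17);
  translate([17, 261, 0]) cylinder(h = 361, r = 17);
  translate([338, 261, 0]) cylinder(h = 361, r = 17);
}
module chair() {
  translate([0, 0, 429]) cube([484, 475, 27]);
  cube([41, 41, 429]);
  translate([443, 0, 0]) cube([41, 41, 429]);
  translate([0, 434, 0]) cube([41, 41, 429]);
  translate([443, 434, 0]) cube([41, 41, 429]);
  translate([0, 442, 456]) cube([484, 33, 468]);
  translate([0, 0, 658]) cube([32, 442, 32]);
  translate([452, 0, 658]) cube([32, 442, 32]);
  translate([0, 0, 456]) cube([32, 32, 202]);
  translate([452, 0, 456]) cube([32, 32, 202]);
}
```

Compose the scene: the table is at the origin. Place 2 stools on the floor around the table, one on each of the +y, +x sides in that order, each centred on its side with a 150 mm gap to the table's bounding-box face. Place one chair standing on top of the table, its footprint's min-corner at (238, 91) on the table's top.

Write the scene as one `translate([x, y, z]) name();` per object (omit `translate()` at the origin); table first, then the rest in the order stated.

table();
translate([211, 816, 0]) stool();
translate([927, 194, 0]) stool();
translate([238, 91, 681]) chair();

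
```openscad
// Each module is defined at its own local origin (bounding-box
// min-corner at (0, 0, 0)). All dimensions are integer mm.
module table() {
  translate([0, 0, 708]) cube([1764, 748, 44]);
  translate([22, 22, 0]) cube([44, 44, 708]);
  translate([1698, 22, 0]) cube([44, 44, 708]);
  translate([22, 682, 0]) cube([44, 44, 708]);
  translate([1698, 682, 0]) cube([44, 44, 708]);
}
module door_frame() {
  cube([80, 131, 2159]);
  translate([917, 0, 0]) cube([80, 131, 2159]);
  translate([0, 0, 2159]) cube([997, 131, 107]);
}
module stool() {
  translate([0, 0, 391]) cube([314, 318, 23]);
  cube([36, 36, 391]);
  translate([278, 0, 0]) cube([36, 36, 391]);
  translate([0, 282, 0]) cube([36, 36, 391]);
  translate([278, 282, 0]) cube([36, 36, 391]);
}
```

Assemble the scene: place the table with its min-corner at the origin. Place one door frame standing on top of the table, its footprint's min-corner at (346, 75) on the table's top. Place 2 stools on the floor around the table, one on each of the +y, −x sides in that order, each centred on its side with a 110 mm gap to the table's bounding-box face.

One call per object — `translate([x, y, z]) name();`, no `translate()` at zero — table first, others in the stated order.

table();
translate([346, 75, 752]) door_frame();
translate([725, 858, 0]) stool();
translate([-424, 215, 0]) stool();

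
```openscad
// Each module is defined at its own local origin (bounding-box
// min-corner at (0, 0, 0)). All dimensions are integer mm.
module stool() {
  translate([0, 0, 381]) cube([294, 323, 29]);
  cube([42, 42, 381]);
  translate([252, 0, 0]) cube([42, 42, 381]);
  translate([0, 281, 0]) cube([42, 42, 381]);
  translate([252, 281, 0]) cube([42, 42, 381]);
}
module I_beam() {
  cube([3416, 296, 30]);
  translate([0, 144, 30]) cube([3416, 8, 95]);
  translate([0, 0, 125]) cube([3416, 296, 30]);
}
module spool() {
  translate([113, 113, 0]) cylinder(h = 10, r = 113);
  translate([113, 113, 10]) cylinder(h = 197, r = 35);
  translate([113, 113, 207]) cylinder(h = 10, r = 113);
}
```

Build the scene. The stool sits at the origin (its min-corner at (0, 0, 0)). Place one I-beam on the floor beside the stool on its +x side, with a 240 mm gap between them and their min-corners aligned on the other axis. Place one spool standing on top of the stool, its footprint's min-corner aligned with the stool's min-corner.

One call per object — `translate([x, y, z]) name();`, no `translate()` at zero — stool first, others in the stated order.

stool();
translate([534, 0, 0]) I_beam();
translate([0, 0, 410]) spool();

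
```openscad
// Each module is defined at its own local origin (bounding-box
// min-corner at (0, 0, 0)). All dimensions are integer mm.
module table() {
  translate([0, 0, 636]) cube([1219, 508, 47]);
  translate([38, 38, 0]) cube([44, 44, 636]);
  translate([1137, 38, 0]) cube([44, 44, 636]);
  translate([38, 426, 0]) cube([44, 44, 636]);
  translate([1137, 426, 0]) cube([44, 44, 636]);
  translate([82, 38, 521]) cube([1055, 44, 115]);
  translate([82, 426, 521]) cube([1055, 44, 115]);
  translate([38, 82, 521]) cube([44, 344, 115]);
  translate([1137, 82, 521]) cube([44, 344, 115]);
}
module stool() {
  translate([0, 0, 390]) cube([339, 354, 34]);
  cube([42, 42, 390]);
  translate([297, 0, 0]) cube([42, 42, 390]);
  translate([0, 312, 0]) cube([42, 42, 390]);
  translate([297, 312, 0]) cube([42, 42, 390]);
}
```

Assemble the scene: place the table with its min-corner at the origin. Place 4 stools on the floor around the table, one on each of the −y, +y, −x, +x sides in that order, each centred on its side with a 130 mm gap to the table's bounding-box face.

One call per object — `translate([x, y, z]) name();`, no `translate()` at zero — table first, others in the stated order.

table();
translate([440, -484, 0]) stool();
translate([440, 638, 0]) stool();
translate([-469, 77, 0]) stool();
translate([1349, 77, 0]) stool();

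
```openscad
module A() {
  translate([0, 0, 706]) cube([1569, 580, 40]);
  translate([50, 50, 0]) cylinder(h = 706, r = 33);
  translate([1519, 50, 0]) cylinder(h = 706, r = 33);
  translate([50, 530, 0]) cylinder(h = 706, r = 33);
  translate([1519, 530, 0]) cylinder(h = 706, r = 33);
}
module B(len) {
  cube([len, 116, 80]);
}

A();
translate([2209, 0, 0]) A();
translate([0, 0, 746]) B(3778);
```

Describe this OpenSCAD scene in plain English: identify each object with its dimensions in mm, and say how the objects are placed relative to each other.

A is a table with a 1569×580 mm rectangular top, 40 mm thick, top surface at z = 746 mm, supported by four round legs of 66 mm diameter, each leg's bounding box inset 17 mm from the nearest pair of top edges, running from the floor.

B is a rectangular beam 3778 mm long (x), 116 mm deep (y), 80 mm thick (z).

The beam spans the tops of two tables placed 640 mm apart, resting at z = 746 mm.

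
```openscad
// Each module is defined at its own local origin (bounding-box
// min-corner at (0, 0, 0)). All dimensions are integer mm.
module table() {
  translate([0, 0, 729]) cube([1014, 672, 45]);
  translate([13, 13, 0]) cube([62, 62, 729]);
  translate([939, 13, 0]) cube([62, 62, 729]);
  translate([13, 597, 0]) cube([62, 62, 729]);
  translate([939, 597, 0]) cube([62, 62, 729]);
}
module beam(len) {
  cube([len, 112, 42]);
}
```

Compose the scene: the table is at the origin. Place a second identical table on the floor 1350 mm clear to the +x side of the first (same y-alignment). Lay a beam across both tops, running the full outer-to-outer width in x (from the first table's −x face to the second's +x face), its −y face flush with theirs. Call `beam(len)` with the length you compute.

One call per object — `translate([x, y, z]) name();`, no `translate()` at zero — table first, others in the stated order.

table();
translate([2364, 0, 0]) table();
translate([0, 0, 774]) beam(3378);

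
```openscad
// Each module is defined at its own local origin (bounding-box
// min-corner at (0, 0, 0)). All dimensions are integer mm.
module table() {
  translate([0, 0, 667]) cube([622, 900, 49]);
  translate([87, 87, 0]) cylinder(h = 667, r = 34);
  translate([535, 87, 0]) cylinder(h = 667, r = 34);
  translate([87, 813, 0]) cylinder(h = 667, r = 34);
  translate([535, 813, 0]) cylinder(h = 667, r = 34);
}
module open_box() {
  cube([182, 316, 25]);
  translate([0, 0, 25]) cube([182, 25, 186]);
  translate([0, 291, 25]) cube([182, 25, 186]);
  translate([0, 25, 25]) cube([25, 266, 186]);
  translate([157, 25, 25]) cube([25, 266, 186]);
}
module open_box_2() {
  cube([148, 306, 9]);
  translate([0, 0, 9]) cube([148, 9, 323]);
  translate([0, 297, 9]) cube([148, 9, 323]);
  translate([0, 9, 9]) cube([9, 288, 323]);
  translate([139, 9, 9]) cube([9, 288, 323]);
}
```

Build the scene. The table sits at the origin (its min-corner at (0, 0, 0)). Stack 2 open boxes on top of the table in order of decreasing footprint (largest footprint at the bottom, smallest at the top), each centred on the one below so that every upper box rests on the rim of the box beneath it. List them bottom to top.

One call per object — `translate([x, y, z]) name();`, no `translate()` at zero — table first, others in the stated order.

table();
translate([220, 292, 716]) open_box();
translate([237, 297, 927]) open_box_2();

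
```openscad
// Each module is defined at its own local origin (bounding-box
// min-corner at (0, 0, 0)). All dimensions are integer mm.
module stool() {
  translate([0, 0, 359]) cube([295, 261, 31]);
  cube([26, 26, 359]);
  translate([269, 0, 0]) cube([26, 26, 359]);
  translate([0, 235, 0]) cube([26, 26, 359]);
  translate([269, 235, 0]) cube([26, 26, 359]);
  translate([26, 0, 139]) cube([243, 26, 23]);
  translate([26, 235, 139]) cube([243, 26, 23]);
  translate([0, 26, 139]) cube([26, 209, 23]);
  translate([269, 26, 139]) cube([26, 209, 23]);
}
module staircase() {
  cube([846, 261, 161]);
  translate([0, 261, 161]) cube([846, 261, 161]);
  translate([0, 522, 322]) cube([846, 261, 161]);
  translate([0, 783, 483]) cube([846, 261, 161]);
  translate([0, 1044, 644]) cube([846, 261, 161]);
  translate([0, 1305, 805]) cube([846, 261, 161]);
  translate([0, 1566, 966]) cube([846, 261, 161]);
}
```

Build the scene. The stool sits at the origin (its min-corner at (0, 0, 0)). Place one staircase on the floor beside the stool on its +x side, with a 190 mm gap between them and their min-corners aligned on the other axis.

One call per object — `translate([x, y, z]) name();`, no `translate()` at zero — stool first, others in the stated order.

stool();
translate([485, 0, 0]) staircase();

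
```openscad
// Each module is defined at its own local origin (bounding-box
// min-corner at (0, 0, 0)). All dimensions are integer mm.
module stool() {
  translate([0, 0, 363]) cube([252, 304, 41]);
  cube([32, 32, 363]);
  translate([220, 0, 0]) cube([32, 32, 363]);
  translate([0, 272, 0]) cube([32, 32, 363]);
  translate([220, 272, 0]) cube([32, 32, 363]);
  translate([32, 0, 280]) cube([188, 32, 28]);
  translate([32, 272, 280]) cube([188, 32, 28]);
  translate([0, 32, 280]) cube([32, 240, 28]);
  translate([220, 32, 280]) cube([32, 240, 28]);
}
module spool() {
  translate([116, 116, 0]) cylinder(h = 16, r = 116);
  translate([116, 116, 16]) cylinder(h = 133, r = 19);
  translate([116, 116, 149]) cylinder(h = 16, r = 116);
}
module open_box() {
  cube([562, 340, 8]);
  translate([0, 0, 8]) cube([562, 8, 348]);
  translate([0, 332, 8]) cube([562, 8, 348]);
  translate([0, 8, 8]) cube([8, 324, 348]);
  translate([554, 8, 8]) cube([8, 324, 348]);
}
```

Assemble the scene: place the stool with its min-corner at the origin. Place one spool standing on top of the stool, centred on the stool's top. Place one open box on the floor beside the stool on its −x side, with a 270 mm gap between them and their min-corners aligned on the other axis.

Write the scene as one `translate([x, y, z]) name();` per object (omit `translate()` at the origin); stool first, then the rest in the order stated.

stool();
translate([10, 36, 404]) spool();
translate([-832, 0, 0]) open_box();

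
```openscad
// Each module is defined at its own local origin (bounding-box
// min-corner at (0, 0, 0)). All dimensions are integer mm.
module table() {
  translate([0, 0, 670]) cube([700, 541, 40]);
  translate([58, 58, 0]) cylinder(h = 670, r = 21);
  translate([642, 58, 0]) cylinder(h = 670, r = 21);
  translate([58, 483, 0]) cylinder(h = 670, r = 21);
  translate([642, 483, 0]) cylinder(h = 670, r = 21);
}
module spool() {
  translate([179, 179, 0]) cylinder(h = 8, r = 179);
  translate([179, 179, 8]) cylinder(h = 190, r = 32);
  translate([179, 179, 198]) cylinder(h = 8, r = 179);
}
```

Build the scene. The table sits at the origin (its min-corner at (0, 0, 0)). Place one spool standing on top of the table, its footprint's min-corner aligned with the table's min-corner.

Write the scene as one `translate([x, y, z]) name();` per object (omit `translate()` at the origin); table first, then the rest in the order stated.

table();
translate([0, 0, 710]) spool();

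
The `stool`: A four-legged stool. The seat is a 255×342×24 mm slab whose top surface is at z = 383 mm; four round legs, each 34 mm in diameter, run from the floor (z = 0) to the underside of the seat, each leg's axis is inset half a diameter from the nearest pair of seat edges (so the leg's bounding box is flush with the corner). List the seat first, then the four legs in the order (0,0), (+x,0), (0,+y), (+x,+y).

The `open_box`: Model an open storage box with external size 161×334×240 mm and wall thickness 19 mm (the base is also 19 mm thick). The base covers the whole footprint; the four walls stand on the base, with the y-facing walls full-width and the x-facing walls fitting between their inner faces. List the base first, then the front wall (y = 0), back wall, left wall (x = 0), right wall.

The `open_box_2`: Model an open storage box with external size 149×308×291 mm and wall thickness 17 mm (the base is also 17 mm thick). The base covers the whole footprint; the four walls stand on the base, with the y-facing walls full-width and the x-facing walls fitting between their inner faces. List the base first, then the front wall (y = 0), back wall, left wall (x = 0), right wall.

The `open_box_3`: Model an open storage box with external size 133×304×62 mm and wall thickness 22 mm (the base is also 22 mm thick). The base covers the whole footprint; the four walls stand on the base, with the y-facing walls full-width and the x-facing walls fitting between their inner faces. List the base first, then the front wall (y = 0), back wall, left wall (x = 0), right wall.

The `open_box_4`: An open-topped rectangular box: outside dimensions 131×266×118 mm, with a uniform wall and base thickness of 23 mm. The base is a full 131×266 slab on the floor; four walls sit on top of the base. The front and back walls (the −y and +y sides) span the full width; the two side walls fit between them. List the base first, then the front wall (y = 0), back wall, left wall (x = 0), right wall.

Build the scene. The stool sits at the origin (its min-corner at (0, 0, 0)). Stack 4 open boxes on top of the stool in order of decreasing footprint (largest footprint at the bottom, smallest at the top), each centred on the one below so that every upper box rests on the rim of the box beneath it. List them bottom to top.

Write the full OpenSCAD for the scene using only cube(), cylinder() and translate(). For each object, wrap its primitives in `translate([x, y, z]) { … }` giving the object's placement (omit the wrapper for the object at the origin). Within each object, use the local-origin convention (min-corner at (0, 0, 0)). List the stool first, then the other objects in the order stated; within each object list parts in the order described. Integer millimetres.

translate([0, 0, 359]) cube([255, 342, 24]);
translate([17, 17, 0]) cylinder(h = 359, r = 17);
translate([238, 17, 0]) cylinder(h = 359, r = 17);
translate([17, 325, 0]) cylinder(h = 359, r = 17);
translate([238, 325, 0]) cylinder(h = 359, r = 17);
translate([47, 4, 383]) {
  cube([161, 334, 19]);
  translate([0, 0, 19]) cube([161, 19, 221]);
  translate([0, 315, 19]) cube([161, 19, 221]);
  translate([0, 19, 19]) cube([19, 296, 221]);
  translate([142, 19, 19]) cube([19, 296, 221]);
}
translate([53, 17, 623]) {
  cube([149, 308, 17]);
  translate([0, 0, 17]) cube([149, 17, 274]);
  translate([0, 291, 17]) cube([149, 17, 274]);
  translate([0, 17, 17]) cube([17, 274, 274]);
  translate([132, 17, 17]) cube([17, 274, 274]);
}
translate([61, 19, 914]) {
  cube([133, 304, 22]);
  translate([0, 0, 22]) cube([133, 22, 40]);
  translate([0, 282, 22]) cube([133, 22, 40]);
  translate([0, 22, 22]) cube([22, 260, 40]);
  translate([111, 22, 22]) cube([22, 260, 40]);
}
translate([62, 38, 976]) {
  cube([131, 266, 23]);
  translate([0, 0, 23]) cube([131, 23, 95]);
  translate([0, 243, 23]) cube([131, 23, 95]);
  translate([0, 23, 23]) cube([23, 220, 95]);
  translate([108, 23, 23]) cube([23, 220, 95]);
}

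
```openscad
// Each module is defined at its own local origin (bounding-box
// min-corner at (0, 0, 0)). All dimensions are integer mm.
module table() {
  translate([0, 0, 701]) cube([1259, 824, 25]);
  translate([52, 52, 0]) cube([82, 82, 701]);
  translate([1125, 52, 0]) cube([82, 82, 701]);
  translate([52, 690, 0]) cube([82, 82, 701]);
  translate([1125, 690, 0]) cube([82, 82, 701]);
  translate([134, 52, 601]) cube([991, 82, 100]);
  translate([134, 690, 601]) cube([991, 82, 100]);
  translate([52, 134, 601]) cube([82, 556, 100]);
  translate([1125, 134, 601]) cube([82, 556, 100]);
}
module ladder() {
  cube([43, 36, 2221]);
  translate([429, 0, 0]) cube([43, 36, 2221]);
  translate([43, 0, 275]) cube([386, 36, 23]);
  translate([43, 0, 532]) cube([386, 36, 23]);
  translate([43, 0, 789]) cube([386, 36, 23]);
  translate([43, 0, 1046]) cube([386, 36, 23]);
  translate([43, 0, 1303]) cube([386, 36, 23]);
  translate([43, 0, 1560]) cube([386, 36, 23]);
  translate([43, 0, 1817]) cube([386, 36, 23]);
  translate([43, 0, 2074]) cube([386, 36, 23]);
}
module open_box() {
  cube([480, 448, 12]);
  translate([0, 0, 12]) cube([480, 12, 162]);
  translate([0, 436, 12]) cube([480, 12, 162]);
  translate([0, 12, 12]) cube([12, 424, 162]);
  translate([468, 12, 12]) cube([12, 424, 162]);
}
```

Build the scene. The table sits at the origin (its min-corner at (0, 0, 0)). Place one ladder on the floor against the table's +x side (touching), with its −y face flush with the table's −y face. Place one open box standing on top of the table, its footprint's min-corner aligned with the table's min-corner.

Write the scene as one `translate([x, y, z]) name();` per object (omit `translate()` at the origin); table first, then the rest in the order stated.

table();
translate([1259, 0, 0]) ladder();
translate([0, 0, 726]) open_box();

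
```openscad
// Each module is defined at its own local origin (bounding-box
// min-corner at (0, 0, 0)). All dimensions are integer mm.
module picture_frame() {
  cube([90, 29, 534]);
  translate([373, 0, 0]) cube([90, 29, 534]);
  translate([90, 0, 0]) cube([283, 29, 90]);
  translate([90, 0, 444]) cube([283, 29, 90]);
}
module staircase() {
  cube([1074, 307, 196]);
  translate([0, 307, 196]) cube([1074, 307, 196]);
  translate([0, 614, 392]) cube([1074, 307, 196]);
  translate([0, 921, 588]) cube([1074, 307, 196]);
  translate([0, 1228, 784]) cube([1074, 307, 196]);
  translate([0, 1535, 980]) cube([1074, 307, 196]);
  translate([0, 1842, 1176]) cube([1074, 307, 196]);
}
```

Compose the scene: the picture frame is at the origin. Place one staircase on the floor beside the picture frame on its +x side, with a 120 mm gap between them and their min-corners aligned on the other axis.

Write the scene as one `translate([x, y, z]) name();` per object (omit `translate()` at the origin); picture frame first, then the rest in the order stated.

picture_frame();
translate([583, 0, 0]) staircase();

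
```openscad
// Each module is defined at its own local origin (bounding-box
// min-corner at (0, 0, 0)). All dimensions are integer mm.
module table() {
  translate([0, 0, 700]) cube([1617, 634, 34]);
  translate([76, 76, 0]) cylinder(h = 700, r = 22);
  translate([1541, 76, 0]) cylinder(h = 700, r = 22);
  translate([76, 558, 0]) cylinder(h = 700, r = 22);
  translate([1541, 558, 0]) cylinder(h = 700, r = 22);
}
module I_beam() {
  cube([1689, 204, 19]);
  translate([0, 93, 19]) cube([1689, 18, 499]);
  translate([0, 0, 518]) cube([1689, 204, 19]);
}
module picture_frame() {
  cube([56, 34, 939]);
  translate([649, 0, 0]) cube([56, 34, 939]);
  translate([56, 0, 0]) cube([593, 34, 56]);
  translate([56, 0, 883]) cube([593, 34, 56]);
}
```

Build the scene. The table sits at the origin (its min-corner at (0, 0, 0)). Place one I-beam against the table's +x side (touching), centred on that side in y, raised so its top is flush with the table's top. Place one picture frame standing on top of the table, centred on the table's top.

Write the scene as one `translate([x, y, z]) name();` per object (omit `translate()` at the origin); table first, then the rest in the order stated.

table();
translate([1617, 215, 197]) I_beam();
translate([456, 300, 734]) picture_frame();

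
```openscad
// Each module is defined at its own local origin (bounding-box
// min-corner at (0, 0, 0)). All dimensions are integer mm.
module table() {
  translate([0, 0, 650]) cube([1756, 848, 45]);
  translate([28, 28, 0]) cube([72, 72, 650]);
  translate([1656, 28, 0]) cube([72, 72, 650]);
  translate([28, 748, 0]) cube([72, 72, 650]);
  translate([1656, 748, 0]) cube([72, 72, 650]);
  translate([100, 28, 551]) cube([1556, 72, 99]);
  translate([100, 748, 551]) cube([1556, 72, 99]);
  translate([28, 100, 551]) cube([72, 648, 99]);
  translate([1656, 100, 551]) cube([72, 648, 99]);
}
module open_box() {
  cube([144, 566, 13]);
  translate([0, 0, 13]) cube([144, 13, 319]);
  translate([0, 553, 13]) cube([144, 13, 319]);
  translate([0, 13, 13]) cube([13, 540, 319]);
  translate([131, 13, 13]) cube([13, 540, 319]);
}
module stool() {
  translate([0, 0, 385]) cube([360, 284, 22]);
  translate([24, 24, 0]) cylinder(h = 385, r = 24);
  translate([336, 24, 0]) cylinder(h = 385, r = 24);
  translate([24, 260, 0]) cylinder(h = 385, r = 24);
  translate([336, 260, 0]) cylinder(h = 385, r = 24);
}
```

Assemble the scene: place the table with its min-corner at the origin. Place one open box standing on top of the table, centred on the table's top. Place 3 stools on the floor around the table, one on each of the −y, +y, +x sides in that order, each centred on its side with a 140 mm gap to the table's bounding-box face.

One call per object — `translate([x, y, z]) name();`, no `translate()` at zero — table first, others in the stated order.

table();
translate([806, 141, 695]) open_box();
translate([698, -424, 0]) stool();
translate([698, 988, 0]) stool();
translate([1896, 282, 0]) stool();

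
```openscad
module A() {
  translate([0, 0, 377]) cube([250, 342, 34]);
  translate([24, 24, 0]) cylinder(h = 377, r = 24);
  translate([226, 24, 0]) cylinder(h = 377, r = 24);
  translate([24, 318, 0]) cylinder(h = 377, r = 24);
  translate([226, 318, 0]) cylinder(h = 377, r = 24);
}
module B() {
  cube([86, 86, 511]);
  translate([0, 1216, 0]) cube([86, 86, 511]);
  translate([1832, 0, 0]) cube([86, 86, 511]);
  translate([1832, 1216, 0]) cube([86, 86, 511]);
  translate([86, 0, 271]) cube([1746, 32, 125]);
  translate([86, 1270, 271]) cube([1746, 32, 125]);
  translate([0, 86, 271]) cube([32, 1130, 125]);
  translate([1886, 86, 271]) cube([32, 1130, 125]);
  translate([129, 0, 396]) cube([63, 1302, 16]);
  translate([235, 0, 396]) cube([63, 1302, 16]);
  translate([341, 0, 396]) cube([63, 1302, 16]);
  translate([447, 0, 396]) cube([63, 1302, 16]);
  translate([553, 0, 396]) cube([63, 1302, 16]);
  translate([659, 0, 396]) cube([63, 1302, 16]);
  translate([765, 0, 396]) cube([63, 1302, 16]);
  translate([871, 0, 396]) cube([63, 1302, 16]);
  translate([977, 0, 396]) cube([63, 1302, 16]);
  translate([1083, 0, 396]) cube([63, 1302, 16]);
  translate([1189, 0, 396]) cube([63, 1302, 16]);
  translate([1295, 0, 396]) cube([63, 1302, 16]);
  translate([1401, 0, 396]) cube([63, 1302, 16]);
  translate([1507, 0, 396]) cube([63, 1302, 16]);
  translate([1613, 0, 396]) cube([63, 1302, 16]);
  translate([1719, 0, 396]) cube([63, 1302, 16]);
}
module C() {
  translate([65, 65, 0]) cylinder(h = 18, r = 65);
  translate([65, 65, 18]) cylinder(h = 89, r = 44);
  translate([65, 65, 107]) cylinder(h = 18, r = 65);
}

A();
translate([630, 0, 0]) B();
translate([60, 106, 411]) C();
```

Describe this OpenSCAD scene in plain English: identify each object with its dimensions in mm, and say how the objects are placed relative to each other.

A is a four-legged stool. The seat is 250×342 mm, 34 mm thick, top at z = 411 mm. It stands on four round legs, each 48 mm in diameter, from z = 0 to the seat underside, each leg's axis is inset half a diameter from the nearest pair of seat edges (so the leg's bounding box is flush with the corner).

B is a bed frame 1918 mm long (x) by 1302 mm wide (y). Four 86×86 mm corner posts, 511 mm tall, at the corners of the footprint. Four rails of 32 mm thickness and 125 mm height run between adjacent posts with their undersides at z = 271 mm, their outer faces flush with the outside of the frame (the two x-running rails run between the posts' inner faces; the two y-running rails run between the posts' inner faces). 16 slats, each 63 mm wide (x) and 16 mm thick, lie across the top of the two x-running rails, running the full 1302 mm width of the frame in y; the slats are evenly spaced along x between the inner faces of the end posts with equal gaps (rounded down to the nearest mm) at the −x end and between each pair — any rounding remainder accumulates at the +x end.

C is a spool: two coaxial disc flanges of radius 65 mm and thickness 18 mm, joined by a core cylinder of radius 44 mm and height 89 mm. The lower flange rests on z = 0 and the three cylinders share a vertical axis.

The bed frame is on the floor beside the stool on its +x side. The spool is on top of the stool, centred.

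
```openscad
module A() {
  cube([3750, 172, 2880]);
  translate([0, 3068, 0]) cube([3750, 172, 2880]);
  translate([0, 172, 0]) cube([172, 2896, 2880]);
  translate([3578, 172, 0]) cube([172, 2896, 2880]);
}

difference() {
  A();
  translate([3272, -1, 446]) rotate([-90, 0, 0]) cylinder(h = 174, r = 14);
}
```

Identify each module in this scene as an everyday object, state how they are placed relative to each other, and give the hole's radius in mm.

The subtracted cylinder has r = 14 mm.

A is a house frame. The house frame has a circular hole through its front wall. The hole's radius is 14 mm.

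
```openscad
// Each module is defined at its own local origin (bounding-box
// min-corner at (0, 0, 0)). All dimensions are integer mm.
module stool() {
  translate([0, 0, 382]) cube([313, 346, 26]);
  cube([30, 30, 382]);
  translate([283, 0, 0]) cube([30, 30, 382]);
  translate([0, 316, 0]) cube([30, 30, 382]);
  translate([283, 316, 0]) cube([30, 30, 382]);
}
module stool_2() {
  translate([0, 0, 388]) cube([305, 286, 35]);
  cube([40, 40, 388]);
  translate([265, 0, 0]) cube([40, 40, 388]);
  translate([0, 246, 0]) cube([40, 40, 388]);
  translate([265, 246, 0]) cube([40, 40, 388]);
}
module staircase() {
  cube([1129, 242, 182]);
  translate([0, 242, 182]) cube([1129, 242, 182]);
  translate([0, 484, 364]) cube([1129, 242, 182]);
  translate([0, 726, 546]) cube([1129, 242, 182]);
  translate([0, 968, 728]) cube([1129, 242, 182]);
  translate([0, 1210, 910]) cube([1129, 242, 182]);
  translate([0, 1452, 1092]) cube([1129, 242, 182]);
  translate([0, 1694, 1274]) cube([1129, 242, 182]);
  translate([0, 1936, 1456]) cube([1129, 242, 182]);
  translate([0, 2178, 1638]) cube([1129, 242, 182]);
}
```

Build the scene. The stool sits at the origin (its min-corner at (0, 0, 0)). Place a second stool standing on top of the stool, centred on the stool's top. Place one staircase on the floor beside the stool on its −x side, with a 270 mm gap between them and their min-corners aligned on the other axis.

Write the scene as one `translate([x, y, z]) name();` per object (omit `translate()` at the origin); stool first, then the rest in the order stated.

stool();
translate([4, 30, 408]) stool_2();
translate([-1399, 0, 0]) staircase();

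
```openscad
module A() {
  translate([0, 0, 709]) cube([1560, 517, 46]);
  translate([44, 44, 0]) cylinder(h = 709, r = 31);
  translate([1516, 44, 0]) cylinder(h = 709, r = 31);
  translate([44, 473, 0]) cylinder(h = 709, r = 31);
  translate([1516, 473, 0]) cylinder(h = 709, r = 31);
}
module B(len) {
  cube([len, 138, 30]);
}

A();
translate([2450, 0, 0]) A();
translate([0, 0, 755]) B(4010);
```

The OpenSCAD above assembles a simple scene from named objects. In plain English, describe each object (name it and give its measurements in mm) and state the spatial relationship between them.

A is a rectangular dining table. The top is 1560×517×46 mm with its upper surface at z = 755 mm. It stands on four round legs of 62 mm diameter, each leg's bounding box inset 13 mm from the nearest pair of top edges, running from the floor to the underside of the top.

B is a rectangular beam 4010 mm long (x), 138 mm deep (y), 30 mm thick (z).

The beam spans the tops of two tables placed 890 mm apart, resting at z = 755 mm.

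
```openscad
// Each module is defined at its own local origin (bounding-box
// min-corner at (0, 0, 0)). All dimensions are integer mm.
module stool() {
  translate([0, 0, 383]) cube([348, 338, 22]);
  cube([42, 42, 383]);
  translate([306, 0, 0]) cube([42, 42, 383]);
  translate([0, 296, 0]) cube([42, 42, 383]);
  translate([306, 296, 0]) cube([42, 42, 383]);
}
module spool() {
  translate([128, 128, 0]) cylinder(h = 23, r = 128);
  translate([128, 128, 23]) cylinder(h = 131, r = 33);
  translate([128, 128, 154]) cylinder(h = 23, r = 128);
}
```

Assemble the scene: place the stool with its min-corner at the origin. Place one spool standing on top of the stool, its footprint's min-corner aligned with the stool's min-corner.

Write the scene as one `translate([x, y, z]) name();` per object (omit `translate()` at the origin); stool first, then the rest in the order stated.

stool();
translate([0, 0, 405]) spool();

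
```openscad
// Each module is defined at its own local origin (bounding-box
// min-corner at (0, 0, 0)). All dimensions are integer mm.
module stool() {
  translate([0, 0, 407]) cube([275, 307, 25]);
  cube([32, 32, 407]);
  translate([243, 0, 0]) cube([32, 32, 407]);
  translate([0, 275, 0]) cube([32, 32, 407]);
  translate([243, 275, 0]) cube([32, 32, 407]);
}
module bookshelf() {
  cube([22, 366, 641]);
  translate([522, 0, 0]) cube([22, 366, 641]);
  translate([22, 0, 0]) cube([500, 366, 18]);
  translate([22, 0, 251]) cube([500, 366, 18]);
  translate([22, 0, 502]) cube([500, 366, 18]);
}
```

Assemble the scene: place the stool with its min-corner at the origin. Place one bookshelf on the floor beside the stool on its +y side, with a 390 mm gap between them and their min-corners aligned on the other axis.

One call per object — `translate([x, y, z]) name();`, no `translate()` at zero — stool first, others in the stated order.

stool();
translate([0, 697, 0]) bookshelf();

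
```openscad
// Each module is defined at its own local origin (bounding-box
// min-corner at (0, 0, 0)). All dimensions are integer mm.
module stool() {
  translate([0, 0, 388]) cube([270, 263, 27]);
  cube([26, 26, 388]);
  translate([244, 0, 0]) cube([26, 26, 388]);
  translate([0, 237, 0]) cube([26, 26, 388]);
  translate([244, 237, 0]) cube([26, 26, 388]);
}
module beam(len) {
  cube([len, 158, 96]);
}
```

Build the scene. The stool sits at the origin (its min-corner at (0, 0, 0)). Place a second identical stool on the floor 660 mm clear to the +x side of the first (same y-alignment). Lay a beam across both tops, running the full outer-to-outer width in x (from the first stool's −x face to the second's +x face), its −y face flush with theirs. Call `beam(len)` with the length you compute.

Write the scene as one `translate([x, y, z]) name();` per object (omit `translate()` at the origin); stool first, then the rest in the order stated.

stool();
translate([930, 0, 0]) stool();
translate([0, 0, 415]) beam(1200);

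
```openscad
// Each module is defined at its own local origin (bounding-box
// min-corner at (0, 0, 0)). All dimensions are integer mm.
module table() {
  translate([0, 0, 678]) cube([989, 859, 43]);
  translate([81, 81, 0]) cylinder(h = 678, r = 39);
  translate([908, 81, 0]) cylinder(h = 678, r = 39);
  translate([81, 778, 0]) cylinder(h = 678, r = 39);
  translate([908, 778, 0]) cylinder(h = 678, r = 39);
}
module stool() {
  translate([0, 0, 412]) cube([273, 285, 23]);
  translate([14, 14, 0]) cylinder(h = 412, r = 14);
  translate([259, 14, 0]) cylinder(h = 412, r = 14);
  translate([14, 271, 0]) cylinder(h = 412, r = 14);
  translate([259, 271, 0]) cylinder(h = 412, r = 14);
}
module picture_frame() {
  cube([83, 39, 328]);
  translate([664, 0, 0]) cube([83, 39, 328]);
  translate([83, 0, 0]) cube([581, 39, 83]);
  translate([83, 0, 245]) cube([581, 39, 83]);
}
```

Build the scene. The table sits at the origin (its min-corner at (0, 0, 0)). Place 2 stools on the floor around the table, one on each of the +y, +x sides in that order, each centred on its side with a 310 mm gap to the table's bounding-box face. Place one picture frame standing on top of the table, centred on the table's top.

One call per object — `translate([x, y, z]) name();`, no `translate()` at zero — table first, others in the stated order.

table();
translate([358, 1169, 0]) stool();
translate([1299, 287, 0]) stool();
translate([121, 410, 721]) picture_frame();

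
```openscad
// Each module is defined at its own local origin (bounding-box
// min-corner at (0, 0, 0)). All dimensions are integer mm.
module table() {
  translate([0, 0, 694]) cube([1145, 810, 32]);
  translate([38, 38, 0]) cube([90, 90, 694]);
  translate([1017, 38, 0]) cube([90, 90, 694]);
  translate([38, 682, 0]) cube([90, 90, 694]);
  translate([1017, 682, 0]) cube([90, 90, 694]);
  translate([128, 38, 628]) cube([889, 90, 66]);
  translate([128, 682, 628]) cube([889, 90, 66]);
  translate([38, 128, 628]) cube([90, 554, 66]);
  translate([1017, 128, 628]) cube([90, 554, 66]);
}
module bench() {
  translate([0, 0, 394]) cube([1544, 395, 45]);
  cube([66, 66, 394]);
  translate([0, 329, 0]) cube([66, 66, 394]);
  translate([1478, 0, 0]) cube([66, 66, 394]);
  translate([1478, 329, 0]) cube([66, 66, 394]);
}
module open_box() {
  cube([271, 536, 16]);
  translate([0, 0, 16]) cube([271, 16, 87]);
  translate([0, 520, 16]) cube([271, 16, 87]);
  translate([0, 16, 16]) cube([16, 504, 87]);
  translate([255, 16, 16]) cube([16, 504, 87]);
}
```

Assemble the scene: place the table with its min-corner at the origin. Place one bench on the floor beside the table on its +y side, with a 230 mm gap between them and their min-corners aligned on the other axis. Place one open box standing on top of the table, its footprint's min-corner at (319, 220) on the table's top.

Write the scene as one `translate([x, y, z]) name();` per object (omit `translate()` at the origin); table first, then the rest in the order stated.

table();
translate([0, 1040, 0]) bench();
translate([319, 220, 726]) open_box();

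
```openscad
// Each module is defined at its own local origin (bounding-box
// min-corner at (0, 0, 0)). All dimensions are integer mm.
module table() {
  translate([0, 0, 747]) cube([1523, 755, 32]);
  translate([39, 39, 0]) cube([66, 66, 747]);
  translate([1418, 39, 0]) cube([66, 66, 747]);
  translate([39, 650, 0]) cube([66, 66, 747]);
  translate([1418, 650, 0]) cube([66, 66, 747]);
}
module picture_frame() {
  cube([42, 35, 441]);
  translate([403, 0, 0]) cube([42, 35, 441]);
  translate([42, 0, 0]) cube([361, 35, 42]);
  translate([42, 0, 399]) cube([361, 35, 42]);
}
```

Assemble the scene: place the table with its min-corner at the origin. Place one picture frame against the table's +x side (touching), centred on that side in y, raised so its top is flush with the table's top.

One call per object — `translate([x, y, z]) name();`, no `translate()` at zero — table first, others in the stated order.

table();
translate([1523, 360, 338]) picture_frame();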